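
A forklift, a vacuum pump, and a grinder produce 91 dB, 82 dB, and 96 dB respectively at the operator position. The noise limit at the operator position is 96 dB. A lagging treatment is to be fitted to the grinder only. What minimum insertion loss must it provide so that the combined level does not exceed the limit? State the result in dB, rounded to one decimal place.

Fixed contribution from the other sources: Σ 10^(L/10) = 10^(91/10) + 10^(82/10) = 1.417e+09 (91.51 dB).
To meet 96 dB overall, the treated grinder may contribute at most 10^(96/10) − 1.417e+09 = 2.564e+09, i.e. 94.09 dB.
So the grinder must be reduced from 96 to 94.09 dB: IL = 1.91 dB.

1.9 dB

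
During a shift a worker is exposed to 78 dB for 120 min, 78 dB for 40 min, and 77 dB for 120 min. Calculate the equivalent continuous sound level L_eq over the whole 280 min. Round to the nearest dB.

Weight each interval's intensity by its duration and average over T = 280 min:
Σ tᵢ·10^(Lᵢ/10) = 120·10^(78/10) + 40·10^(78/10) + 120·10^(77/10) = 1.611e+10.
L_eq = 10·log₁₀(1.611e+10/280) = 77.60 dB.

78 dB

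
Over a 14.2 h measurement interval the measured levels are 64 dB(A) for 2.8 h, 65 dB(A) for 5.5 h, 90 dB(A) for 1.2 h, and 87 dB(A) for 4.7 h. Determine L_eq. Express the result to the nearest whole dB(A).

Weight each interval's intensity by its duration and average over T = 14.2 h:
Σ tᵢ·10^(Lᵢ/10) = 2.8·10^(64/10) + 5.5·10^(65/10) + 1.2·10^(90/10) + 4.7·10^(87/10) = 3.580e+09.
L_eq = 10·log₁₀(3.580e+09/14.2) = 84.02 dB(A).

84 dB(A)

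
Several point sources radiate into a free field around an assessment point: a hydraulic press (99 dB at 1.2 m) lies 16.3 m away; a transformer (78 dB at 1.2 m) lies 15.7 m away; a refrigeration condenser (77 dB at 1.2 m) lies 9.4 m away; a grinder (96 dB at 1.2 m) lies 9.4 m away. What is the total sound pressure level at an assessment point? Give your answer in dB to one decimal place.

80.4 dB

Propagate each source to the receiver with L = L_ref − 20·log₁₀(r/r_ref), then add intensities.
hydraulic press: 99 − 20·log₁₀(16.3/1.2) = 99 − 22.66 = 76.34 dB.
transformer: 78 − 20·log₁₀(15.7/1.2) = 78 − 22.33 = 55.67 dB.
refrigeration condenser: 77 − 20·log₁₀(9.4/1.2) = 77 − 17.88 = 59.12 dB.
grinder: 96 − 20·log₁₀(9.4/1.2) = 96 − 17.88 = 78.12 dB.
Σ 10^(L/10) = 1.091e+08 → L_total = 10·log₁₀(1.091e+08) = 80.38 dB.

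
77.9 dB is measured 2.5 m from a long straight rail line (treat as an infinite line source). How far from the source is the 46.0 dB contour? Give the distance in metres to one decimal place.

3872.0 m

The 31.9 dB drop corresponds to a distance ratio of 10^(31.9/10) for a line source.
r₂ = 2.5·10^((77.9−46.0)/10) = 2.5·10^(31.9/10) = 3872.04 m.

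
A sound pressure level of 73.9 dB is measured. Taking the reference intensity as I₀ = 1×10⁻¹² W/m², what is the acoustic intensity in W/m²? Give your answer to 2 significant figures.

I/I₀ = 10^(73.9/10) = 2.455e+07, so I = 2.455e+07 × 10⁻¹² W/m².

2.5e-05 W/m²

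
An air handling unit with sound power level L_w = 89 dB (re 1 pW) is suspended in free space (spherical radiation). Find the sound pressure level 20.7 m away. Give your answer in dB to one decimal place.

Free-field spherical radiation: L_p = L_w − 10·log₁₀(4π·r²), r = 20.7 m.
4π·r² = 5385 m², 10·log₁₀ of that is 37.312 dB.
L_p = 89 − 37.312 = 51.69 dB.

51.7 dB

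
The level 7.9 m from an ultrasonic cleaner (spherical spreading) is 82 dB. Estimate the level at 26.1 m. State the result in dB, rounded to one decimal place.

Point-source attenuation: ΔL = 20·log₁₀(r₂/r₁) = 20·log₁₀(26.1/7.9) = 10.380 dB.
L₂ = 82 − 20·log₁₀(26.1/7.9) = 82 − 10.380 = 71.62 dB.

71.6 dB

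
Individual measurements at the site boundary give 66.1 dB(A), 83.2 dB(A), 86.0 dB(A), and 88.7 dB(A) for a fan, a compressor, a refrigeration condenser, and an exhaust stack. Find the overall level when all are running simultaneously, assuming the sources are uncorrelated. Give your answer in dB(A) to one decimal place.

For uncorrelated sources the intensities add, so convert each level to linear form, sum, and take 10·log₁₀ of the total.
Σ 10^(L/10) = 10^(66.1/10) + 10^(83.2/10) + 10^(86.0/10) + 10^(88.7/10) = 1.352e+09.
L_total = 10·log₁₀(1.352e+09) = 91.31 dB(A).

91.3 dB(A)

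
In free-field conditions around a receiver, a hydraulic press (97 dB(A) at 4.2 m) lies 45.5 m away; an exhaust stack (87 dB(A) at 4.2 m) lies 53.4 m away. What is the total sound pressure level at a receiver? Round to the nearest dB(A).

First find each source's level at the receiver (point-source: −20·log₁₀(r/r_ref)), then combine on an intensity basis.
hydraulic press: 97 − 20·log₁₀(45.5/4.2) = 97 − 20.70 = 76.30 dB(A).
exhaust stack: 87 − 20·log₁₀(53.4/4.2) = 87 − 22.09 = 64.91 dB(A).
Σ 10^(L/10) = 4.581e+07 → L_total = 10·log₁₀(4.581e+07) = 76.61 dB(A).

77 dB(A)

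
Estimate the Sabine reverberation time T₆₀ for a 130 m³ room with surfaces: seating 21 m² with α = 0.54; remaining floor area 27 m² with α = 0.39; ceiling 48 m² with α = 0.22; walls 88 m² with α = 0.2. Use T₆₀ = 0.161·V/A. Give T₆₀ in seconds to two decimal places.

A = Σ Sᵢαᵢ = 21·0.54 + 27·0.39 + 48·0.22 + 88·0.2 = 50.03 m².
T₆₀ = 0.161·V/A = 0.161·130/50.03 = 0.418 s.

0.42 s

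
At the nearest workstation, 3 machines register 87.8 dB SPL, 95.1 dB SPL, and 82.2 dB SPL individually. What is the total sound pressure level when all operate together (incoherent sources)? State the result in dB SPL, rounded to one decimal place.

96.0 dB SPL

For uncorrelated sources the intensities add, so convert each level to linear form, sum, and take 10·log₁₀ of the total.
Σ 10^(L/10) = 10^(87.8/10) + 10^(95.1/10) + 10^(82.2/10) = 4.004e+09.
L_total = 10·log₁₀(4.004e+09) = 96.03 dB SPL.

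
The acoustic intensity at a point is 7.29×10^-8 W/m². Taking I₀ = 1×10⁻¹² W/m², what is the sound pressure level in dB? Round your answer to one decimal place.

Dividing by I₀ shifts the exponent by 12: I/I₀ = 7.29×10^4.
L = 10·(0.8627 + 4) = 48.63 dB.

48.6 dB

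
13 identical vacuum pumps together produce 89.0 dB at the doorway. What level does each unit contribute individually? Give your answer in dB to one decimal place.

For N identical incoherent sources L_total = L₁ + 10·log₁₀ N, so L₁ = 89.0 − 10·log₁₀(13) = 89.0 − 11.139.

77.9 dB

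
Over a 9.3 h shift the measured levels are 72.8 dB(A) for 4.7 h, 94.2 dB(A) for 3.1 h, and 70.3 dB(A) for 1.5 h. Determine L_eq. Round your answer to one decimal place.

The energy average is taken in the linear domain: L_eq = 10·log₁₀[(Σ tᵢ·10^(Lᵢ/10))/T], T = 9.3 h.
Σ tᵢ·10^(Lᵢ/10) = 4.7·10^(72.8/10) + 3.1·10^(94.2/10) + 1.5·10^(70.3/10) = 8.259e+09.
L_eq = 10·log₁₀(8.259e+09/9.3) = 89.48 dB(A).

89.5 dB(A)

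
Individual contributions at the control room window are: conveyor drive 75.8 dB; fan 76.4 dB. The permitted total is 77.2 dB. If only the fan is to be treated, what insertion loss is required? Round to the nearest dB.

The untreated sources together contribute 10^(75.8/10) = 3.802e+07, i.e. 75.80 dB.
To meet 77.2 dB overall, the treated fan may contribute at most 10^(77.2/10) − 3.802e+07 = 1.446e+07, i.e. 71.60 dB.
Required insertion loss = 76.4 − 71.60 = 4.80 dB.

5 dB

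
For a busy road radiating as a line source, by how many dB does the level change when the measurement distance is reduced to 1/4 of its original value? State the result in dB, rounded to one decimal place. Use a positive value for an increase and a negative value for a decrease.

A line source loses 3 dB per doubling of distance; generally ΔL = −10·log₁₀(r₂/r₁).
ΔL = −10·log₁₀(0.25) = +6.02 dB.

+6.0 dB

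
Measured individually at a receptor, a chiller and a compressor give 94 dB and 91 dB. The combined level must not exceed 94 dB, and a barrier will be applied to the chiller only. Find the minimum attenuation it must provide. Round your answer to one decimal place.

3.0 dB

The untreated sources together contribute 10^(91/10) = 1.259e+09, i.e. 91.00 dB.
The limit corresponds to 10^(94/10) = 2.512e+09; subtracting the fixed part leaves 1.253e+09 for the chiller, i.e. 90.98 dB.
So the chiller must be reduced from 94 to 90.98 dB: IL = 3.02 dB.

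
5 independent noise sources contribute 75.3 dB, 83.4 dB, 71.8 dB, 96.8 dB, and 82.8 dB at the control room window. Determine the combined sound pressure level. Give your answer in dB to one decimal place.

For uncorrelated sources the intensities add, so convert each level to linear form, sum, and take 10·log₁₀ of the total.
Σ 10^(L/10) = 10^(75.3/10) + 10^(83.4/10) + 10^(71.8/10) + 10^(96.8/10) + 10^(82.8/10) = 5.245e+09.
L_total = 10·log₁₀(5.245e+09) = 97.20 dB.

97.2 dB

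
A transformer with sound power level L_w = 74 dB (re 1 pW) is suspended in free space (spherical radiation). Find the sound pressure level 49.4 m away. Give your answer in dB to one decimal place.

L_p = L_w − 10·log₁₀(4π·r²) with r = 49.4 m.
4π·r² = 3.067e+04 m², 10·log₁₀ of that is 44.867 dB.
L_p = 74 − 44.867 = 29.13 dB.

29.1 dB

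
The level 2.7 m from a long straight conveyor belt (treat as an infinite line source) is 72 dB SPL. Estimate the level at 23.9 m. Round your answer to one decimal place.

Cylindrical spreading from a line source gives a 10·log₁₀(r₂/r₁) drop.
L₂ = 72 − 10·log₁₀(23.9/2.7) = 72 − 9.470 = 62.53 dB SPL.

62.5 dB SPL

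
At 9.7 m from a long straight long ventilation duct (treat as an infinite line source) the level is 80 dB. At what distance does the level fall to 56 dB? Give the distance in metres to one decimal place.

For a line source L₁ − L₂ = 10·log₁₀(r₂/r₁), so r₂ = r₁·10^((L₁−L₂)/10).
r₂ = 9.7·10^((80−56)/10) = 9.7·10^(24.0/10) = 2436.53 m.

2436.5 m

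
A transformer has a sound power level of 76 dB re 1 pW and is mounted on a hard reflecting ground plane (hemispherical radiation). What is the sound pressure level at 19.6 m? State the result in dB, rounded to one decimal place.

The power spreads over a hemisphere of area 2π·r², so L_p = L_w − 10·log₁₀(2π·r²).
2π·r² = 2414 m², 10·log₁₀ of that is 33.827 dB.
L_p = 76 − 33.827 = 42.17 dB.

42.2 dB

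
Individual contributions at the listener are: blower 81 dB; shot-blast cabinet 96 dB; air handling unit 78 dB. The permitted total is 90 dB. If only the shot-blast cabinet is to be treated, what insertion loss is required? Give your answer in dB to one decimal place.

6.9 dB

The untreated sources together contribute 10^(81/10) + 10^(78/10) = 1.890e+08, i.e. 82.76 dB.
The limit corresponds to 10^(90/10) = 1.000e+09; subtracting the fixed part leaves 8.110e+08 for the shot-blast cabinet, i.e. 89.09 dB.
So the shot-blast cabinet must be reduced from 96 to 89.09 dB: IL = 6.91 dB.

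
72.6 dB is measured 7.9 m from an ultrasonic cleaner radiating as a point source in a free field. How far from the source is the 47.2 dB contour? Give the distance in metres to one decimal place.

For a point source L₁ − L₂ = 20·log₁₀(r₂/r₁), so r₂ = r₁·10^((L₁−L₂)/20).
r₂ = 7.9·10^((72.6−47.2)/20) = 7.9·10^(25.4/20) = 147.10 m.

147.1 m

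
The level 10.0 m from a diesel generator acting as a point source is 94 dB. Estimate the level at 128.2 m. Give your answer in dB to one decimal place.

71.8 dB

For a point source, L₂ = L₁ − 20·log₁₀(r₂/r₁).
L₂ = 94 − 20·log₁₀(128.2/10.0) = 94 − 22.158 = 71.84 dB.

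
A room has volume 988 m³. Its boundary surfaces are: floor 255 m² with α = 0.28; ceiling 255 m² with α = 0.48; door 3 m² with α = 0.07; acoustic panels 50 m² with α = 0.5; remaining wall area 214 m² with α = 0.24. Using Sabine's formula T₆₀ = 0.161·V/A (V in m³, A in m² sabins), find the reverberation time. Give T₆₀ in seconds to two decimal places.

0.59 s

A = Σ Sᵢαᵢ = 255·0.28 + 255·0.48 + 3·0.07 + 50·0.5 + 214·0.24 = 270.37 m².
T₆₀ = 0.161 × 988 / 270.37 = 0.588 s.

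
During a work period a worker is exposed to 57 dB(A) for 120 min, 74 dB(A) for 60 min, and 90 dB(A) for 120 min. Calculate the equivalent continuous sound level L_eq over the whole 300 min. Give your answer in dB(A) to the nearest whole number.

86 dB(A)

L_eq = 10·log₁₀[(1/T)·Σ tᵢ·10^(Lᵢ/10)] with T = 300 min.
Σ tᵢ·10^(Lᵢ/10) = 120·10^(57/10) + 60·10^(74/10) + 120·10^(90/10) = 1.216e+11.
L_eq = 10·log₁₀(1.216e+11/300) = 86.08 dB(A).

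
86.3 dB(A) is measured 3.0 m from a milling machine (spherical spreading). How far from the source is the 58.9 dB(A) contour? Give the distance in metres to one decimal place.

70.3 m

For a point source L₁ − L₂ = 20·log₁₀(r₂/r₁), so r₂ = r₁·10^((L₁−L₂)/20).
r₂ = 3.0·10^((86.3−58.9)/20) = 3.0·10^(27.4/20) = 70.33 m.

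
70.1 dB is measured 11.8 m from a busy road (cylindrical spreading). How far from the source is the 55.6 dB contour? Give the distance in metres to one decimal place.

Line-source spreading drops the level by 10·log₁₀(r₂/r₁); inverting, r₂/r₁ = 10^(ΔL/10).
r₂ = 11.8·10^((70.1−55.6)/10) = 11.8·10^(14.5/10) = 332.57 m.

332.6 m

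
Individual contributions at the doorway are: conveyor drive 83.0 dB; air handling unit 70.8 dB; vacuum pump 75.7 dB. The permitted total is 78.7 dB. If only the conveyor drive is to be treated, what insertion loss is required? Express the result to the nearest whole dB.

The untreated sources together contribute 10^(70.8/10) + 10^(75.7/10) = 4.918e+07, i.e. 76.92 dB.
The limit corresponds to 10^(78.7/10) = 7.413e+07; subtracting the fixed part leaves 2.495e+07 for the conveyor drive, i.e. 73.97 dB.
So the conveyor drive must be reduced from 83.0 to 73.97 dB: IL = 9.03 dB.

9 dB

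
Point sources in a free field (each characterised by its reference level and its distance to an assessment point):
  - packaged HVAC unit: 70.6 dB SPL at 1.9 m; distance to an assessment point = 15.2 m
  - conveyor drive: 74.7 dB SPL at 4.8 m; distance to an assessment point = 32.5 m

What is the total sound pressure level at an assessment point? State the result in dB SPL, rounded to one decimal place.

59.2 dB SPL

Apply inverse-square spreading to bring every level to the receiver, then sum 10^(L/10).
packaged HVAC unit: 70.6 − 20·log₁₀(15.2/1.9) = 70.6 − 18.06 = 52.54 dB SPL.
conveyor drive: 74.7 − 20·log₁₀(32.5/4.8) = 74.7 − 16.61 = 58.09 dB SPL.
Σ 10^(L/10) = 8.231e+05 → L_total = 10·log₁₀(8.231e+05) = 59.15 dB SPL.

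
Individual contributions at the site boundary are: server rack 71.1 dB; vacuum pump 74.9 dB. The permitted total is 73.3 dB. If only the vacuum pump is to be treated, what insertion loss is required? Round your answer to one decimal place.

The untreated sources together contribute 10^(71.1/10) = 1.288e+07, i.e. 71.10 dB.
The limit corresponds to 10^(73.3/10) = 2.138e+07; subtracting the fixed part leaves 8.497e+06 for the vacuum pump, i.e. 69.29 dB.
Required insertion loss = 74.9 − 69.29 = 5.61 dB.

5.6 dB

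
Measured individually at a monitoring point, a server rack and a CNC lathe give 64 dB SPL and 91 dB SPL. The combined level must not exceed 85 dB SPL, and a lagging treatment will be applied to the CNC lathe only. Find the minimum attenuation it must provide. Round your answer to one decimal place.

The untreated sources together contribute 10^(64/10) = 2.512e+06, i.e. 64.00 dB SPL.
To meet 85 dB SPL overall, the treated CNC lathe may contribute at most 10^(85/10) − 2.512e+06 = 3.137e+08, i.e. 84.97 dB SPL.
Required insertion loss = 91 − 84.97 = 6.03 dB.

6.0 dB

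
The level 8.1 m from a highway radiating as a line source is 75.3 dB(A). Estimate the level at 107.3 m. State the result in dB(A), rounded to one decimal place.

For a line source, L₂ = L₁ − 10·log₁₀(r₂/r₁).
L₂ = 75.3 − 10·log₁₀(107.3/8.1) = 75.3 − 11.221 = 64.08 dB(A).

64.1 dB(A)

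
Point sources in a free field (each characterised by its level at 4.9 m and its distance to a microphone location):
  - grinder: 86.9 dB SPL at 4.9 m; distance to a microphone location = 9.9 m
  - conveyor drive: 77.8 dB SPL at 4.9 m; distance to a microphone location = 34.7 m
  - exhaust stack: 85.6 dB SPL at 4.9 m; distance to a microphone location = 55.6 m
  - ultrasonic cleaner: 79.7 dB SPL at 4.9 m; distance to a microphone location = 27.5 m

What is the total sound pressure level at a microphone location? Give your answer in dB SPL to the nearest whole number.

Propagate each source to the receiver with L = L_ref − 20·log₁₀(r/r_ref), then add intensities.
grinder: 86.9 − 20·log₁₀(9.9/4.9) = 86.9 − 6.11 = 80.79 dB SPL.
conveyor drive: 77.8 − 20·log₁₀(34.7/4.9) = 77.8 − 17.00 = 60.80 dB SPL.
exhaust stack: 85.6 − 20·log₁₀(55.6/4.9) = 85.6 − 21.10 = 64.50 dB SPL.
ultrasonic cleaner: 79.7 − 20·log₁₀(27.5/4.9) = 79.7 − 14.98 = 64.72 dB SPL.
Σ 10^(L/10) = 1.270e+08 → L_total = 10·log₁₀(1.270e+08) = 81.04 dB SPL.

81 dB SPL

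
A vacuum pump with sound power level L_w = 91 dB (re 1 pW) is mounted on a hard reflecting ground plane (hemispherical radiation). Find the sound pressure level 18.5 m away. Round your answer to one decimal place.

57.7 dB

Free-field hemispherical radiation: L_p = L_w − 10·log₁₀(2π·r²), r = 18.5 m.
2π·r² = 2150 m², 10·log₁₀ of that is 33.325 dB.
L_p = 91 − 33.325 = 57.67 dB.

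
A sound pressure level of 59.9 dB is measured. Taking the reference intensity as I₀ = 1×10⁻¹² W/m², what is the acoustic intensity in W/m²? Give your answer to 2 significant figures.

L = 10·log₁₀(I/I₀) ⇒ I = I₀·10^(L/10) = 10⁻¹² × 10^5.99.

9.8e-07 W/m²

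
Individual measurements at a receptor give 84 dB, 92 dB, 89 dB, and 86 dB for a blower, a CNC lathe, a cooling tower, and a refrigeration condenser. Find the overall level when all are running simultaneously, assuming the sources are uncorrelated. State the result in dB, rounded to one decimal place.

94.8 dB

Incoherent sources combine by intensity addition: L_total = 10·log₁₀(Σ 10^(L_i/10)).
Σ 10^(L/10) = 10^(84/10) + 10^(92/10) + 10^(89/10) + 10^(86/10) = 3.029e+09.
L_total = 10·log₁₀(3.029e+09) = 94.81 dB.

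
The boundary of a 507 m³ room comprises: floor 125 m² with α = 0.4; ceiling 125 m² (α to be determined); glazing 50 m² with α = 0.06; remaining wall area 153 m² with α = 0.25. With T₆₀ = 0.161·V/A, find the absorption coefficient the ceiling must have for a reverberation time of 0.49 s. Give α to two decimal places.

Required total absorption A = 0.161·507/0.49 = 166.59 m².
Absorption from the other surfaces = 125·0.4 + 50·0.06 + 153·0.25 = 91.25 m², so the ceiling must supply 75.34 m² over 125 m².
α = 75.34/125 = 0.603.

0.60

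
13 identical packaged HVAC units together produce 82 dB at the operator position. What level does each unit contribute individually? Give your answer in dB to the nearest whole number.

71 dB

Dividing the total intensity by 13 lowers the level by 10·log₁₀ 13 = 11.139 dB: L₁ = 82 − 11.139.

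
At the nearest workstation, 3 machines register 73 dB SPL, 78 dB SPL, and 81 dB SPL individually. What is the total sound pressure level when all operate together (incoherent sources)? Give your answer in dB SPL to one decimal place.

For uncorrelated sources the intensities add, so convert each level to linear form, sum, and take 10·log₁₀ of the total.
Σ 10^(L/10) = 10^(73/10) + 10^(78/10) + 10^(81/10) = 2.089e+08.
L_total = 10·log₁₀(2.089e+08) = 83.20 dB SPL.

83.2 dB SPL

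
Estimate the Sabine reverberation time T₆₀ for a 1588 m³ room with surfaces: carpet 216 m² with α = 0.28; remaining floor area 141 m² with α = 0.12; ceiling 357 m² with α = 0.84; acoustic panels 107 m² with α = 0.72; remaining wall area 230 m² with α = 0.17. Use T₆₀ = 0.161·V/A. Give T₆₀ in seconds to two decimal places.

0.52 s

A = Σ Sᵢαᵢ = 216·0.28 + 141·0.12 + 357·0.84 + 107·0.72 + 230·0.17 = 493.42 m².
T₆₀ = 0.161·V/A = 0.161·1588/493.42 = 0.518 s.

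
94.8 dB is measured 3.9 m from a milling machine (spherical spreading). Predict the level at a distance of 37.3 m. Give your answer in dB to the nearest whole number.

75 dB

Point-source attenuation: ΔL = 20·log₁₀(r₂/r₁) = 20·log₁₀(37.3/3.9) = 19.613 dB.
L₂ = 94.8 − 20·log₁₀(37.3/3.9) = 94.8 − 19.613 = 75.19 dB.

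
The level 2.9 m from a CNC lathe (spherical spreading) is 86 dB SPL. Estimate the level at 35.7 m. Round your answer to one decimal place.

64.2 dB SPL

For a point source, L₂ = L₁ − 20·log₁₀(r₂/r₁).
L₂ = 86 − 20·log₁₀(35.7/2.9) = 86 − 21.805 = 64.19 dB SPL.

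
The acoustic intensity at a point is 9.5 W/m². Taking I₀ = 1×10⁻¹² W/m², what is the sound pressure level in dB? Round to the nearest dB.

L = 10·log₁₀(I/I₀) = 10·log₁₀(9.5/10⁻¹²) = 10·log₁₀(9.5×10^12).
L = 10·(0.9777 + 12) = 129.78 dB.

130 dB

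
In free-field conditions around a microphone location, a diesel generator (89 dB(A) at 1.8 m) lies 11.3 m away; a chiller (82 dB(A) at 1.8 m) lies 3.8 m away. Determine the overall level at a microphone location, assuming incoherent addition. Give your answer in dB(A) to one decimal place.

Apply inverse-square spreading to bring every level to the receiver, then sum 10^(L/10).
diesel generator: 89 − 20·log₁₀(11.3/1.8) = 89 − 15.96 = 73.04 dB(A).
chiller: 82 − 20·log₁₀(3.8/1.8) = 82 − 6.49 = 75.51 dB(A).
Σ 10^(L/10) = 5.572e+07 → L_total = 10·log₁₀(5.572e+07) = 77.46 dB(A).

77.5 dB(A)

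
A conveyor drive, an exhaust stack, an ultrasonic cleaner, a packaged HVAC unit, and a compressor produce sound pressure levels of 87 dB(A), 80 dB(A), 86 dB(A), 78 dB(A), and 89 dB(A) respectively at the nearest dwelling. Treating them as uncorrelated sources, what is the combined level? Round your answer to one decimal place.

92.7 dB(A)

For uncorrelated sources the intensities add, so convert each level to linear form, sum, and take 10·log₁₀ of the total.
Σ 10^(L/10) = 10^(87/10) + 10^(80/10) + 10^(86/10) + 10^(78/10) + 10^(89/10) = 1.857e+09.
L_total = 10·log₁₀(1.857e+09) = 92.69 dB(A).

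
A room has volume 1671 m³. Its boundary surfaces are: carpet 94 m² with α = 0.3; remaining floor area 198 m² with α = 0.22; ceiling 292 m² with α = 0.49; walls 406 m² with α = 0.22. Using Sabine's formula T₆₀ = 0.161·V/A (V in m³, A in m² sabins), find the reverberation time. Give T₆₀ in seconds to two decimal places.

Total absorption A = 94·0.3 + 198·0.22 + 292·0.49 + 406·0.22 = 304.16 m² sabins.
T₆₀ = 0.161 × 1671 / 304.16 = 0.885 s.

0.88 s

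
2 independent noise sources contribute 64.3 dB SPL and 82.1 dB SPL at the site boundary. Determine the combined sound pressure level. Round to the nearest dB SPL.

82 dB SPL

Incoherent sources combine by intensity addition: L_total = 10·log₁₀(Σ 10^(L_i/10)).
Σ 10^(L/10) = 10^(64.3/10) + 10^(82.1/10) = 1.649e+08.
L_total = 10·log₁₀(1.649e+08) = 82.17 dB SPL.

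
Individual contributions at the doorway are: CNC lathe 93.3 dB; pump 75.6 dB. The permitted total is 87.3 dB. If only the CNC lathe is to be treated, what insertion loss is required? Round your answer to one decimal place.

The untreated sources together contribute 10^(75.6/10) = 3.631e+07, i.e. 75.60 dB.
To meet 87.3 dB overall, the treated CNC lathe may contribute at most 10^(87.3/10) − 3.631e+07 = 5.007e+08, i.e. 87.00 dB.
Required insertion loss = 93.3 − 87.00 = 6.30 dB.

6.3 dB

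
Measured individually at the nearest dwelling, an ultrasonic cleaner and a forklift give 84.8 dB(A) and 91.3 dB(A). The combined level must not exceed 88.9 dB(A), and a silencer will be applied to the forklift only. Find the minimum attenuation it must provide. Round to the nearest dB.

5 dB

Fixed contribution from the other source: Σ 10^(L/10) = 10^(84.8/10) = 3.020e+08 (84.80 dB(A)).
The limit corresponds to 10^(88.9/10) = 7.762e+08; subtracting the fixed part leaves 4.743e+08 for the forklift, i.e. 86.76 dB(A).
Required insertion loss = 91.3 − 86.76 = 4.54 dB.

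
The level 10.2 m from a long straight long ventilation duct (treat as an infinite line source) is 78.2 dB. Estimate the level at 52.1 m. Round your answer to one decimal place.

Line-source attenuation: ΔL = 10·log₁₀(r₂/r₁) = 10·log₁₀(52.1/10.2) = 7.082 dB.
L₂ = 78.2 − 10·log₁₀(52.1/10.2) = 78.2 − 7.082 = 71.12 dB.

71.1 dB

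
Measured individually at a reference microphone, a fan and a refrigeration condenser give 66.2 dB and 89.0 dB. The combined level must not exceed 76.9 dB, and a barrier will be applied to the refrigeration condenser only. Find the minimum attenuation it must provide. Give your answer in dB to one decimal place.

Fixed contribution from the other source: Σ 10^(L/10) = 10^(66.2/10) = 4.169e+06 (66.20 dB).
The limit corresponds to 10^(76.9/10) = 4.898e+07; subtracting the fixed part leaves 4.481e+07 for the refrigeration condenser, i.e. 76.51 dB.
Required insertion loss = 89.0 − 76.51 = 12.49 dB.

12.5 dB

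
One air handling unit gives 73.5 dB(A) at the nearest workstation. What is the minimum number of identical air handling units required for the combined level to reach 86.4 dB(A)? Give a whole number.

20

N identical sources give L₁ + 10·log₁₀ N, so require 10·log₁₀ N ≥ 86.4 − 73.5 = 12.9 dB.
N ≥ 10^(12.9/10) = 19.498, so N = 20.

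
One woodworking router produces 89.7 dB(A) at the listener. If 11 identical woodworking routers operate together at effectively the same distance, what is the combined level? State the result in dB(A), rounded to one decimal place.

N identical incoherent sources raise the level by 10·log₁₀ N.
L_total = 89.7 + 10·log₁₀(11) = 89.7 + 10.414 = 100.11 dB(A).

100.1 dB(A)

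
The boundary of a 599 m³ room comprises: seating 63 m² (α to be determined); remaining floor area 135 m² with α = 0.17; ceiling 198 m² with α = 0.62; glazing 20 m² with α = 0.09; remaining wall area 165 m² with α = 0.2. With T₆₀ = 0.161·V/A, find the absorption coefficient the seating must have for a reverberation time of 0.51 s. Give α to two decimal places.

Required total absorption A = 0.161·599/0.51 = 189.10 m².
Absorption from the other surfaces = 135·0.17 + 198·0.62 + 20·0.09 + 165·0.2 = 180.51 m², so the seating must supply 8.59 m² over 63 m².
α = 8.59/63 = 0.136.

0.14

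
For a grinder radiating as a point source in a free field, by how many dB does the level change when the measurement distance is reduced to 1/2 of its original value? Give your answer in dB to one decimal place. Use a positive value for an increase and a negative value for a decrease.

+6.0 dB

Point-source spreading: ΔL = −20·log₁₀(r₂/r₁).
ΔL = −20·log₁₀(0.5) = +6.02 dB.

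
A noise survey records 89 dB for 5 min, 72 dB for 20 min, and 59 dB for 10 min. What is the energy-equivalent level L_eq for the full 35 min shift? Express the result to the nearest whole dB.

81 dB

L_eq = 10·log₁₀[(1/T)·Σ tᵢ·10^(Lᵢ/10)] with T = 35 min.
Σ tᵢ·10^(Lᵢ/10) = 5·10^(89/10) + 20·10^(72/10) + 10·10^(59/10) = 4.297e+09.
L_eq = 10·log₁₀(4.297e+09/35) = 80.89 dB.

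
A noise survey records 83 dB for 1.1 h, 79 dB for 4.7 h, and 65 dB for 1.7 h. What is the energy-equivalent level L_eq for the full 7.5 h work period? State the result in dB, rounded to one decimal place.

Weight each interval's intensity by its duration and average over T = 7.5 h:
Σ tᵢ·10^(Lᵢ/10) = 1.1·10^(83/10) + 4.7·10^(79/10) + 1.7·10^(65/10) = 5.982e+08.
L_eq = 10·log₁₀(5.982e+08/7.5) = 79.02 dB.

79.0 dB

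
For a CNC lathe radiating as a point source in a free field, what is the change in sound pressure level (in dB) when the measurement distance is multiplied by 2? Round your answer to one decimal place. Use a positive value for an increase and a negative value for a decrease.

-6.0 dB

With spherical spreading the level changes by −20·log₁₀(r₂/r₁).
ΔL = −20·log₁₀(2) = -6.02 dB.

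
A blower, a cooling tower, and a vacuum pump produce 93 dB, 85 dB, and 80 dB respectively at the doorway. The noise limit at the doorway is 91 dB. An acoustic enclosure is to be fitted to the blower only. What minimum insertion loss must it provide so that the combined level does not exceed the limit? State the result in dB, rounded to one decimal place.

3.7 dB

Fixed contribution from the other sources: Σ 10^(L/10) = 10^(85/10) + 10^(80/10) = 4.162e+08 (86.19 dB).
The limit corresponds to 10^(91/10) = 1.259e+09; subtracting the fixed part leaves 8.427e+08 for the blower, i.e. 89.26 dB.
Required insertion loss = 93 − 89.26 = 3.74 dB.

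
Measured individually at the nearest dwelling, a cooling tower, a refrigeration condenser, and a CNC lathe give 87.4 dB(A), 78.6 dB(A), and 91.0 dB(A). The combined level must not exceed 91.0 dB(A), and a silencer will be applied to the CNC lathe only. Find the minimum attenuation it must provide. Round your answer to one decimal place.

The untreated sources together contribute 10^(87.4/10) + 10^(78.6/10) = 6.220e+08, i.e. 87.94 dB(A).
The limit corresponds to 10^(91.0/10) = 1.259e+09; subtracting the fixed part leaves 6.369e+08 for the CNC lathe, i.e. 88.04 dB(A).
Required insertion loss = 91.0 − 88.04 = 2.96 dB.

3.0 dB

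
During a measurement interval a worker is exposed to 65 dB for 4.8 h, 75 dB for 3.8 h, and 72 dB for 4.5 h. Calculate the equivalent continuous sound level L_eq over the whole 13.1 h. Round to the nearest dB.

The energy average is taken in the linear domain: L_eq = 10·log₁₀[(Σ tᵢ·10^(Lᵢ/10))/T], T = 13.1 h.
Σ tᵢ·10^(Lᵢ/10) = 4.8·10^(65/10) + 3.8·10^(75/10) + 4.5·10^(72/10) = 2.067e+08.
L_eq = 10·log₁₀(2.067e+08/13.1) = 71.98 dB.

72 dB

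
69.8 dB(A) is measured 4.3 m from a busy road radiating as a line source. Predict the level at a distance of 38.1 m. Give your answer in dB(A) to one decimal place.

60.3 dB(A)

Line-source attenuation: ΔL = 10·log₁₀(r₂/r₁) = 10·log₁₀(38.1/4.3) = 9.475 dB.
L₂ = 69.8 − 10·log₁₀(38.1/4.3) = 69.8 − 9.475 = 60.33 dB(A).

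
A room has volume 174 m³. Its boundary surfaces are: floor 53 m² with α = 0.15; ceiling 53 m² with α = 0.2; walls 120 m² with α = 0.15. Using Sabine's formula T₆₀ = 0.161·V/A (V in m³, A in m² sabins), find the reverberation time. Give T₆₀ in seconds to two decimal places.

Summing Sᵢαᵢ: 53·0.15 + 53·0.2 + 120·0.15 = 36.55 m².
T₆₀ = 0.161·V/A = 0.161·174/36.55 = 0.766 s.

0.77 s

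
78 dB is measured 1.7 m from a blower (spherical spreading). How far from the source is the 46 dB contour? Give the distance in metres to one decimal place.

67.7 m

Point-source spreading drops the level by 20·log₁₀(r₂/r₁); inverting, r₂/r₁ = 10^(ΔL/20).
r₂ = 1.7·10^((78−46)/20) = 1.7·10^(32.0/20) = 67.68 m.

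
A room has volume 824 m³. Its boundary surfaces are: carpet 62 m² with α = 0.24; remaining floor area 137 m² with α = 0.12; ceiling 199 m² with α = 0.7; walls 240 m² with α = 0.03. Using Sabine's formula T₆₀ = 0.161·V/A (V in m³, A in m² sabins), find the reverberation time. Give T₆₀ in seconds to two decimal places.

Total absorption A = 62·0.24 + 137·0.12 + 199·0.7 + 240·0.03 = 177.82 m² sabins.
T₆₀ = 0.161·V/A = 0.161·824/177.82 = 0.746 s.

0.75 s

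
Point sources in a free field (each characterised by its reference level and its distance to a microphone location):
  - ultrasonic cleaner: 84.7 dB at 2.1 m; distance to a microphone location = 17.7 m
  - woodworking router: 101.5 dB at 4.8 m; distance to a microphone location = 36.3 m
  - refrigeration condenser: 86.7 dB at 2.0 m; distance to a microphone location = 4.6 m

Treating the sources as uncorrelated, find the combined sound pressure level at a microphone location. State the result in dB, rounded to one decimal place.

First find each source's level at the receiver (point-source: −20·log₁₀(r/r_ref)), then combine on an intensity basis.
ultrasonic cleaner: 84.7 − 20·log₁₀(17.7/2.1) = 84.7 − 18.52 = 66.18 dB.
woodworking router: 101.5 − 20·log₁₀(36.3/4.8) = 101.5 − 17.57 = 83.93 dB.
refrigeration condenser: 86.7 − 20·log₁₀(4.6/2.0) = 86.7 − 7.23 = 79.47 dB.
Σ 10^(L/10) = 3.396e+08 → L_total = 10·log₁₀(3.396e+08) = 85.31 dB.

85.3 dB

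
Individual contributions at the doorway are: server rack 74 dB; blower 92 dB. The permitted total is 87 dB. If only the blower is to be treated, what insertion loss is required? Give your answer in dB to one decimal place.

Fixed contribution from the other source: Σ 10^(L/10) = 10^(74/10) = 2.512e+07 (74.00 dB).
The limit corresponds to 10^(87/10) = 5.012e+08; subtracting the fixed part leaves 4.761e+08 for the blower, i.e. 86.78 dB.
Required insertion loss = 92 − 86.78 = 5.22 dB.

5.2 dB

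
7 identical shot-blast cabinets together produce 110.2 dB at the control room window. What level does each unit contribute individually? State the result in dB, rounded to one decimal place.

7 equal contributions raise the level by 10·log₁₀ 7 = 8.451 dB, so each unit alone gives 110.2 − 8.451.

101.7 dB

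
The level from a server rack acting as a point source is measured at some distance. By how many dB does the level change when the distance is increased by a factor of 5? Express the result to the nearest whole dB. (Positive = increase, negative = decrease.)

-14 dB

Point-source spreading: ΔL = −20·log₁₀(r₂/r₁).
ΔL = −20·log₁₀(5) = -13.98 dB.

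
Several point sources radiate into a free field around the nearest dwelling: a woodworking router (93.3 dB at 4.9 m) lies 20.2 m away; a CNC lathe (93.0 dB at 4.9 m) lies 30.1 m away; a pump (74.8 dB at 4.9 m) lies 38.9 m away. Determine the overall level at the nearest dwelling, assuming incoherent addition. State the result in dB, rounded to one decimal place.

Apply inverse-square spreading to bring every level to the receiver, then sum 10^(L/10).
woodworking router: 93.3 − 20·log₁₀(20.2/4.9) = 93.3 − 12.30 = 81.00 dB.
CNC lathe: 93.0 − 20·log₁₀(30.1/4.9) = 93.0 − 15.77 = 77.23 dB.
pump: 74.8 − 20·log₁₀(38.9/4.9) = 74.8 − 18.00 = 56.80 dB.
Σ 10^(L/10) = 1.792e+08 → L_total = 10·log₁₀(1.792e+08) = 82.53 dB.

82.5 dB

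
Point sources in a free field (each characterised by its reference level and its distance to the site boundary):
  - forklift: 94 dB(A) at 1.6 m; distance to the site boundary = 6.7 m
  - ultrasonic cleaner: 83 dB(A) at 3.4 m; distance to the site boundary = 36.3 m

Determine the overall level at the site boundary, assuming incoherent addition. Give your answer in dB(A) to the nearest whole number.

Apply inverse-square spreading to bring every level to the receiver, then sum 10^(L/10).
forklift: 94 − 20·log₁₀(6.7/1.6) = 94 − 12.44 = 81.56 dB(A).
ultrasonic cleaner: 83 − 20·log₁₀(36.3/3.4) = 83 − 20.57 = 62.43 dB(A).
Σ 10^(L/10) = 1.450e+08 → L_total = 10·log₁₀(1.450e+08) = 81.61 dB(A).

82 dB(A)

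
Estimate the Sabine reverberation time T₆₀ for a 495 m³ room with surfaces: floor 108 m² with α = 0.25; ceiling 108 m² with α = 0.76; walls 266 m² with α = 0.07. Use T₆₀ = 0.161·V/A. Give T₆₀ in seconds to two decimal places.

A = Σ Sᵢαᵢ = 108·0.25 + 108·0.76 + 266·0.07 = 127.70 m².
T₆₀ = 0.161 × 495 / 127.70 = 0.624 s.

0.62 s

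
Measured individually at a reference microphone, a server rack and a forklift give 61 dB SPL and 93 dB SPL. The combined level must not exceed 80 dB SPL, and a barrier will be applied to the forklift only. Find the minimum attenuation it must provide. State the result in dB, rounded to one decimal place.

Everything except the forklift sums to 10^(61/10) = 1.259e+06 in linear terms, 61.00 dB SPL.
The limit corresponds to 10^(80/10) = 1.000e+08; subtracting the fixed part leaves 9.874e+07 for the forklift, i.e. 79.94 dB SPL.
So the forklift must be reduced from 93 to 79.94 dB SPL: IL = 13.06 dB.

13.1 dB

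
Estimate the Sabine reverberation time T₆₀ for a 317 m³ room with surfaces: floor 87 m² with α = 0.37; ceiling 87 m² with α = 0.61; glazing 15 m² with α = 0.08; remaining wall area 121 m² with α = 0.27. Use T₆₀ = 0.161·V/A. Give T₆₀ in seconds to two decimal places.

Total absorption A = 87·0.37 + 87·0.61 + 15·0.08 + 121·0.27 = 119.13 m² sabins.
T₆₀ = 0.161 × 317 / 119.13 = 0.428 s.

0.43 s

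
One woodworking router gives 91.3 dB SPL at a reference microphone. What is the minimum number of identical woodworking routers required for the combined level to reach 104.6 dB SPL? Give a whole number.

Need L₁ + 10·log₁₀ N ≥ 104.6, i.e. log₁₀ N ≥ 1.33.
N ≥ 10^(13.3/10) = 21.380, so N = 22.

22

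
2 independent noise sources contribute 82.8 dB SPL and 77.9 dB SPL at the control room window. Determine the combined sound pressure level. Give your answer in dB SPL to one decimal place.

For uncorrelated sources the intensities add, so convert each level to linear form, sum, and take 10·log₁₀ of the total.
Σ 10^(L/10) = 10^(82.8/10) + 10^(77.9/10) = 2.522e+08.
L_total = 10·log₁₀(2.522e+08) = 84.02 dB SPL.

84.0 dB SPL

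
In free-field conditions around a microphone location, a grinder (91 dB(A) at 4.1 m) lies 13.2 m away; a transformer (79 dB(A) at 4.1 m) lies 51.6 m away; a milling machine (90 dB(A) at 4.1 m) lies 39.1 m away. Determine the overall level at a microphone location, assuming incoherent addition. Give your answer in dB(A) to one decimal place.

81.2 dB(A)

First find each source's level at the receiver (point-source: −20·log₁₀(r/r_ref)), then combine on an intensity basis.
grinder: 91 − 20·log₁₀(13.2/4.1) = 91 − 10.16 = 80.84 dB(A).
transformer: 79 − 20·log₁₀(51.6/4.1) = 79 − 22.00 = 57.00 dB(A).
milling machine: 90 − 20·log₁₀(39.1/4.1) = 90 − 19.59 = 70.41 dB(A).
Σ 10^(L/10) = 1.330e+08 → L_total = 10·log₁₀(1.330e+08) = 81.24 dB(A).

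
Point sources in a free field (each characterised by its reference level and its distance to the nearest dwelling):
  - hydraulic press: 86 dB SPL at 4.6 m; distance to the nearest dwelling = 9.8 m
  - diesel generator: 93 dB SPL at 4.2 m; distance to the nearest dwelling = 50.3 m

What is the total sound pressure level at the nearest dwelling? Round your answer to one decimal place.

Apply inverse-square spreading to bring every level to the receiver, then sum 10^(L/10).
hydraulic press: 86 − 20·log₁₀(9.8/4.6) = 86 − 6.57 = 79.43 dB SPL.
diesel generator: 93 − 20·log₁₀(50.3/4.2) = 93 − 21.57 = 71.43 dB SPL.
Σ 10^(L/10) = 1.016e+08 → L_total = 10·log₁₀(1.016e+08) = 80.07 dB SPL.

80.1 dB SPL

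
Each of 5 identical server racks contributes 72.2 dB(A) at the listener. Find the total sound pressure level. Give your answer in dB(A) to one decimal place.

79.2 dB(A)

N identical incoherent sources raise the level by 10·log₁₀ N.
L_total = 72.2 + 10·log₁₀(5) = 72.2 + 6.990 = 79.19 dB(A).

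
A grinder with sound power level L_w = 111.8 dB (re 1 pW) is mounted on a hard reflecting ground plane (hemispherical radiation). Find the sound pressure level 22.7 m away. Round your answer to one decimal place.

Free-field hemispherical radiation: L_p = L_w − 10·log₁₀(2π·r²), r = 22.7 m.
2π·r² = 3238 m², 10·log₁₀ of that is 35.102 dB.
L_p = 111.8 − 35.102 = 76.70 dB.

76.7 dB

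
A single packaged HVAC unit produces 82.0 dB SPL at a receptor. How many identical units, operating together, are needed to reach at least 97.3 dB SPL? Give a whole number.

34

Need L₁ + 10·log₁₀ N ≥ 97.3, i.e. log₁₀ N ≥ 1.53.
N ≥ 10^(15.3/10) = 33.884, so N = 34.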